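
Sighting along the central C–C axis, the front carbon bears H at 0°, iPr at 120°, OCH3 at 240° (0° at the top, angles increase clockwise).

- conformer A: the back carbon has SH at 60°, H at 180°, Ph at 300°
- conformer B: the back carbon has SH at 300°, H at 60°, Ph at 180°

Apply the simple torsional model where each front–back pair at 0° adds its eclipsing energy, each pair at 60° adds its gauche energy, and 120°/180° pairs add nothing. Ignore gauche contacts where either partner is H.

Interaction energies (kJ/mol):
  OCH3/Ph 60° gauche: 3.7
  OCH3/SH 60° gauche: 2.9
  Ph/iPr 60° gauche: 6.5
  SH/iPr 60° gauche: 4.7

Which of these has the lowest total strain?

A

A (staggered): iPr(120°)/SH(60°) gauche 4.7; OCH3(240°)/Ph(300°) gauche 3.7 → 8.4 kJ/mol.
B (staggered): iPr(120°)/Ph(180°) gauche 6.5; OCH3(240°)/SH(300°) gauche 2.9; OCH3(240°)/Ph(180°) gauche 3.7 → 13.1 kJ/mol.
A has the lowest total (8.4 kJ/mol).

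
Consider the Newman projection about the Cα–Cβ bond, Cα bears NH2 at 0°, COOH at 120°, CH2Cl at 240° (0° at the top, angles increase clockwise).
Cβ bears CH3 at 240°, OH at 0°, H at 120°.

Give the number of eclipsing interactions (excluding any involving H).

2

Non-H eclipsing pairs: NH2(0°)/OH(0°); CH2Cl(240°)/CH3(240°) — 2 interactions.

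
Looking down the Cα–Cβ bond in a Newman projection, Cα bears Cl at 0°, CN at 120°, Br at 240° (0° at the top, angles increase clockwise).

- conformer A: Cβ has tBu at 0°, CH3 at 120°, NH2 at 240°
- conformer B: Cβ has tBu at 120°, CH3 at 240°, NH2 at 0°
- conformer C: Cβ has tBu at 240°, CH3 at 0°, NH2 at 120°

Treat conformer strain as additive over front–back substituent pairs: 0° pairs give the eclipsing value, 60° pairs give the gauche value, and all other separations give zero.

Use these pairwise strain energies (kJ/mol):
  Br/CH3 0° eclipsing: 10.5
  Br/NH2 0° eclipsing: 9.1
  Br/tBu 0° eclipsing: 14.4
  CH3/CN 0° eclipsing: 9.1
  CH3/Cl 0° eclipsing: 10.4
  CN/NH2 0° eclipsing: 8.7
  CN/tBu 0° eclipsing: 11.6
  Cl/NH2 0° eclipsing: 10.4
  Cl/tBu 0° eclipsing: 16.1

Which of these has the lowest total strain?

A is eclipsed. Cl at 0° is eclipsed with tBu at 0° (16.1); CN at 120° is eclipsed with CH3 at 120° (9.1); Br at 240° is eclipsed with NH2 at 240° (9.1). Total 34.3 kJ/mol.
B is eclipsed. Cl at 0° is eclipsed with NH2 at 0° (10.4); CN at 120° is eclipsed with tBu at 120° (11.6); Br at 240° is eclipsed with CH3 at 240° (10.5). Total 32.5 kJ/mol.
C is eclipsed. Cl at 0° is eclipsed with CH3 at 0° (10.4); CN at 120° is eclipsed with NH2 at 120° (8.7); Br at 240° is eclipsed with tBu at 240° (14.4). Total 33.5 kJ/mol.
B has the lowest total (32.5 kJ/mol).

B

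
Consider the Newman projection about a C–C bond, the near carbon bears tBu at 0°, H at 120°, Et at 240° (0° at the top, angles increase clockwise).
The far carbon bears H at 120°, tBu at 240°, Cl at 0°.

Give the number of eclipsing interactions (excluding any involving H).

2

Non-H eclipsing pairs: tBu(0°)/Cl(0°); Et(240°)/tBu(240°) — 2 interactions.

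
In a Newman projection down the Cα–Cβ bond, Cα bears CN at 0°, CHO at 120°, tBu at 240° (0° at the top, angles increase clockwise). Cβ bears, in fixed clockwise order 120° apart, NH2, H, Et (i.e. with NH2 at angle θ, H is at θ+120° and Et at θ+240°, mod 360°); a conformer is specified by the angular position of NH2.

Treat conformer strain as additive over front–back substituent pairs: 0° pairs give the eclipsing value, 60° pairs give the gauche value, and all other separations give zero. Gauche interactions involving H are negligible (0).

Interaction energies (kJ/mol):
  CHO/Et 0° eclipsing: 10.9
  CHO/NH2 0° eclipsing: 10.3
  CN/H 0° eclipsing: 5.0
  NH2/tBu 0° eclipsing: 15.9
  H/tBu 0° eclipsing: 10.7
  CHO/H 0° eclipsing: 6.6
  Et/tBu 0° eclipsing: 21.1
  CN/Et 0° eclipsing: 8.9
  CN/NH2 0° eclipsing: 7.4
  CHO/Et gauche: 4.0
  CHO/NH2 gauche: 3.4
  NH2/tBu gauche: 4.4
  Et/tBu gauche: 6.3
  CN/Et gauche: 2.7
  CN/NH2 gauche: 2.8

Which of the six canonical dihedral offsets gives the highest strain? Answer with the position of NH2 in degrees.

NH2 at 0° (eclipsed): CN(0°)/NH2(0°) eclipsed 7.4; CHO(120°)/H(120°) eclipsed 6.6; tBu(240°)/Et(240°) eclipsed 21.1 → 35.1 kJ/mol.
NH2 at 60° (staggered): CN(0°)/NH2(60°) gauche 2.8; CN(0°)/Et(300°) gauche 2.7; CHO(120°)/NH2(60°) gauche 3.4; tBu(240°)/Et(300°) gauche 6.3 → 15.2 kJ/mol.
NH2 at 120° (eclipsed): CN(0°)/Et(0°) eclipsed 8.9; CHO(120°)/NH2(120°) eclipsed 10.3; tBu(240°)/H(240°) eclipsed 10.7 → 29.9 kJ/mol.
NH2 at 180° (staggered): CN(0°)/Et(60°) gauche 2.7; CHO(120°)/NH2(180°) gauche 3.4; CHO(120°)/Et(60°) gauche 4.0; tBu(240°)/NH2(180°) gauche 4.4 → 14.5 kJ/mol.
NH2 at 240° (eclipsed): CN(0°)/H(0°) eclipsed 5.0; CHO(120°)/Et(120°) eclipsed 10.9; tBu(240°)/NH2(240°) eclipsed 15.9 → 31.8 kJ/mol.
NH2 at 300° (staggered): CN(0°)/NH2(300°) gauche 2.8; CHO(120°)/Et(180°) gauche 4.0; tBu(240°)/NH2(300°) gauche 4.4; tBu(240°)/Et(180°) gauche 6.3 → 17.5 kJ/mol.
The maximum (35.1 kJ/mol) occurs with NH2 at 0°.

0°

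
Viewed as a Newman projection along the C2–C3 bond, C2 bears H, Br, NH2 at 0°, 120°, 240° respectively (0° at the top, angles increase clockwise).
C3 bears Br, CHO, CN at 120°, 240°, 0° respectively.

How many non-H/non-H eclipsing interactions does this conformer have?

Non-H eclipsing pairs: Br(120°)/Br(120°); NH2(240°)/CHO(240°) — 2 interactions.

2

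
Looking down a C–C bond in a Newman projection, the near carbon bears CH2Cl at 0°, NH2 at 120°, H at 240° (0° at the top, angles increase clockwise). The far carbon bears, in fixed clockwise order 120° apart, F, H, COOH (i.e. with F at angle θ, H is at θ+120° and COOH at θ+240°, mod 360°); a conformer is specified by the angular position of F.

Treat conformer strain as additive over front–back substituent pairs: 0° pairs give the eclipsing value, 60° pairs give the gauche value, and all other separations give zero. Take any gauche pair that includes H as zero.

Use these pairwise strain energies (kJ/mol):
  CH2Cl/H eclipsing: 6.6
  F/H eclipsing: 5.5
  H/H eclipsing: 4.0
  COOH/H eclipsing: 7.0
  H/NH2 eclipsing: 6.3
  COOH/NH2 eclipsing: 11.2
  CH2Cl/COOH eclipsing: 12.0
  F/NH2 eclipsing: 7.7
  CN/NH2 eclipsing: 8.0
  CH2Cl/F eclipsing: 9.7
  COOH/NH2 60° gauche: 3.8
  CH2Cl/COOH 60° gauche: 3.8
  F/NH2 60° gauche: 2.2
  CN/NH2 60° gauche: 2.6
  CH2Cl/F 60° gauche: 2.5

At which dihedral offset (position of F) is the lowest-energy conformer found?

300°

F at 0° is eclipsed. CH2Cl at 0° is eclipsed with F at 0° (9.7); NH2 at 120° is eclipsed with H at 120° (6.3); H at 240° is eclipsed with COOH at 240° (7.0). Total 23.0 kJ/mol.
F at 60° is staggered. CH2Cl at 0° is gauche with F at 60° (2.5); CH2Cl at 0° is gauche with COOH at 300° (3.8); NH2 at 120° is gauche with F at 60° (2.2). Total 8.5 kJ/mol.
F at 120° is eclipsed. CH2Cl at 0° is eclipsed with COOH at 0° (12.0); NH2 at 120° is eclipsed with F at 120° (7.7); H at 240° is eclipsed with H at 240° (4.0). Total 23.7 kJ/mol.
F at 180° is staggered. CH2Cl at 0° is gauche with COOH at 60° (3.8); NH2 at 120° is gauche with F at 180° (2.2); NH2 at 120° is gauche with COOH at 60° (3.8). Total 9.8 kJ/mol.
F at 240° is eclipsed. CH2Cl at 0° is eclipsed with H at 0° (6.6); NH2 at 120° is eclipsed with COOH at 120° (11.2); H at 240° is eclipsed with F at 240° (5.5). Total 23.3 kJ/mol.
F at 300° is staggered. CH2Cl at 0° is gauche with F at 300° (2.5); NH2 at 120° is gauche with COOH at 180° (3.8). Total 6.3 kJ/mol.
The minimum (6.3 kJ/mol) occurs with F at 300°.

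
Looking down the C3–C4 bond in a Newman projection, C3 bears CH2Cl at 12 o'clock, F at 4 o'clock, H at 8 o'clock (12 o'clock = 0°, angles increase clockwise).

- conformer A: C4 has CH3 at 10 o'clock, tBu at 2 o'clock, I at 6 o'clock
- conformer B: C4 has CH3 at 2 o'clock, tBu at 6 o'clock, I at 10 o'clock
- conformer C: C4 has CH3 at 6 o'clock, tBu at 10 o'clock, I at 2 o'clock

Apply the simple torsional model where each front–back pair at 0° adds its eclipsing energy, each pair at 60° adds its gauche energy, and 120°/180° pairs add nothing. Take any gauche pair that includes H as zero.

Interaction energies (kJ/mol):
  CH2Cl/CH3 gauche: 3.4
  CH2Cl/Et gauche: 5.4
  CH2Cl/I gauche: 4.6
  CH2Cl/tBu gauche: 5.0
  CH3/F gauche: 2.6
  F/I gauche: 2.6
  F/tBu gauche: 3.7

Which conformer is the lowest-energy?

B

A (staggered): CH2Cl(0°)/CH3(300°) gauche 3.4; CH2Cl(0°)/tBu(60°) gauche 5.0; F(120°)/tBu(60°) gauche 3.7; F(120°)/I(180°) gauche 2.6 → 14.7 kJ/mol.
B (staggered): CH2Cl(0°)/CH3(60°) gauche 3.4; CH2Cl(0°)/I(300°) gauche 4.6; F(120°)/CH3(60°) gauche 2.6; F(120°)/tBu(180°) gauche 3.7 → 14.3 kJ/mol.
C (staggered): CH2Cl(0°)/tBu(300°) gauche 5.0; CH2Cl(0°)/I(60°) gauche 4.6; F(120°)/CH3(180°) gauche 2.6; F(120°)/I(60°) gauche 2.6 → 14.8 kJ/mol.
B has the lowest total (14.3 kJ/mol).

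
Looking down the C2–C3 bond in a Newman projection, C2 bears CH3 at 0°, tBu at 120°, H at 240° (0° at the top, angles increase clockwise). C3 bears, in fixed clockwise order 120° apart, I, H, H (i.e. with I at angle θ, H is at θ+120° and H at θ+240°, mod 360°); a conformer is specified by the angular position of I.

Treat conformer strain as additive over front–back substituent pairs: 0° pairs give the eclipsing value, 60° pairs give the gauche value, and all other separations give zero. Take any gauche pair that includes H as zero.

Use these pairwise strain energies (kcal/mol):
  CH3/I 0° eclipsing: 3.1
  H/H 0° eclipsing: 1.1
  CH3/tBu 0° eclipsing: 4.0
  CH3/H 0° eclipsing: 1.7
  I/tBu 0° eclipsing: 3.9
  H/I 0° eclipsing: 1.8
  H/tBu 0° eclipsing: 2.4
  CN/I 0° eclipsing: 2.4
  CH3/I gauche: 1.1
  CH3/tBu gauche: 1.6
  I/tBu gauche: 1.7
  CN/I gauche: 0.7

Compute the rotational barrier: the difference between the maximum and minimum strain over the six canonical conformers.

I at 0° is eclipsed. CH3 at 0° is eclipsed with I at 0° (3.1); tBu at 120° is eclipsed with H at 120° (2.4); H at 240° is eclipsed with H at 240° (1.1). Total 6.6 kcal/mol.
I at 60° is staggered. CH3 at 0° is gauche with I at 60° (1.1); tBu at 120° is gauche with I at 60° (1.7). Total 2.8 kcal/mol.
I at 120° is eclipsed. CH3 at 0° is eclipsed with H at 0° (1.7); tBu at 120° is eclipsed with I at 120° (3.9); H at 240° is eclipsed with H at 240° (1.1). Total 6.7 kcal/mol.
I at 180° is staggered. tBu at 120° is gauche with I at 180° (1.7). Total 1.7 kcal/mol.
I at 240° is eclipsed. CH3 at 0° is eclipsed with H at 0° (1.7); tBu at 120° is eclipsed with H at 120° (2.4); H at 240° is eclipsed with I at 240° (1.8). Total 5.9 kcal/mol.
I at 300° is staggered. CH3 at 0° is gauche with I at 300° (1.1). Total 1.1 kcal/mol.
Max at 120° (6.7 kcal/mol), min at 300° (1.1 kcal/mol); barrier = 5.6 kcal/mol.

5.6 kcal/mol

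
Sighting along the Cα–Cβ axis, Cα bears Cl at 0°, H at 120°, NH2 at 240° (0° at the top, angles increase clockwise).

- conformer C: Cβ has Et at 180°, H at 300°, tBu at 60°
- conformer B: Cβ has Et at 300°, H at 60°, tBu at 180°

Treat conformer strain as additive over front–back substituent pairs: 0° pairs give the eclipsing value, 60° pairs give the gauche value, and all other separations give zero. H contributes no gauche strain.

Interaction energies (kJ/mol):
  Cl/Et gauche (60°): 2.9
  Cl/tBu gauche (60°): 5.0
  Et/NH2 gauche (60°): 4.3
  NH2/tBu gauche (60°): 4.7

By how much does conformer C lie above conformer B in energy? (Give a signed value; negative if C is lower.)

C (staggered): Cl(0°)/tBu(60°) gauche 5.0; NH2(240°)/Et(180°) gauche 4.3 → 9.3 kJ/mol.
B (staggered): Cl(0°)/Et(300°) gauche 2.9; NH2(240°)/Et(300°) gauche 4.3; NH2(240°)/tBu(180°) gauche 4.7 → 11.9 kJ/mol.
E(C) − E(B) = 9.3 − 11.9 = -2.6 kJ/mol.

-2.6 kJ/mol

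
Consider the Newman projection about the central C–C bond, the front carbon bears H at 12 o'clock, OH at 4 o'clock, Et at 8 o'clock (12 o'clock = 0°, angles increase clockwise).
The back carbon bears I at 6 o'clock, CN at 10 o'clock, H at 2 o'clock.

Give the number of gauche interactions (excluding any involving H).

Non-H gauche pairs: OH(120°)/I(180°); Et(240°)/I(180°); Et(240°)/CN(300°) — 3 interactions.

3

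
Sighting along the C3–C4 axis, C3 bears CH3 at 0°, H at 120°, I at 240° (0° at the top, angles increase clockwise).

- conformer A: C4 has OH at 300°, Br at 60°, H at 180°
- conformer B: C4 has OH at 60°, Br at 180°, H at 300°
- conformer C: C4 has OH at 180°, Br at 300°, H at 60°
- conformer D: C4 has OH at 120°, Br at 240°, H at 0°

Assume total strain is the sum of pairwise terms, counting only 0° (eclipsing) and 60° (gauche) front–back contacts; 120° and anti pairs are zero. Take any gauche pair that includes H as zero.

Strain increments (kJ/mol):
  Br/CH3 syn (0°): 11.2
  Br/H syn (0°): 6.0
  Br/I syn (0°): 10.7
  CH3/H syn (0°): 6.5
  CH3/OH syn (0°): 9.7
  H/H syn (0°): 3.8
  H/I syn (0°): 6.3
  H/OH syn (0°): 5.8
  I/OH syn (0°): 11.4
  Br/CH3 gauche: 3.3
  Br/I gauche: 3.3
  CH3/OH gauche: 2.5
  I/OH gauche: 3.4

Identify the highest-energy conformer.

D

A (staggered): CH3–OH gauche, CH3–Br gauche, I–OH gauche; 2.5 + 3.3 + 3.4 = 9.2 kJ/mol.
B (staggered): CH3–OH gauche, I–Br gauche; 2.5 + 3.3 = 5.8 kJ/mol.
C (staggered): CH3–Br gauche, I–OH gauche, I–Br gauche; 3.3 + 3.4 + 3.3 = 10.0 kJ/mol.
D (eclipsed): CH3–H eclipsed, H–OH eclipsed, I–Br eclipsed; 6.5 + 5.8 + 10.7 = 23.0 kJ/mol.
D has the highest total (23.0 kJ/mol).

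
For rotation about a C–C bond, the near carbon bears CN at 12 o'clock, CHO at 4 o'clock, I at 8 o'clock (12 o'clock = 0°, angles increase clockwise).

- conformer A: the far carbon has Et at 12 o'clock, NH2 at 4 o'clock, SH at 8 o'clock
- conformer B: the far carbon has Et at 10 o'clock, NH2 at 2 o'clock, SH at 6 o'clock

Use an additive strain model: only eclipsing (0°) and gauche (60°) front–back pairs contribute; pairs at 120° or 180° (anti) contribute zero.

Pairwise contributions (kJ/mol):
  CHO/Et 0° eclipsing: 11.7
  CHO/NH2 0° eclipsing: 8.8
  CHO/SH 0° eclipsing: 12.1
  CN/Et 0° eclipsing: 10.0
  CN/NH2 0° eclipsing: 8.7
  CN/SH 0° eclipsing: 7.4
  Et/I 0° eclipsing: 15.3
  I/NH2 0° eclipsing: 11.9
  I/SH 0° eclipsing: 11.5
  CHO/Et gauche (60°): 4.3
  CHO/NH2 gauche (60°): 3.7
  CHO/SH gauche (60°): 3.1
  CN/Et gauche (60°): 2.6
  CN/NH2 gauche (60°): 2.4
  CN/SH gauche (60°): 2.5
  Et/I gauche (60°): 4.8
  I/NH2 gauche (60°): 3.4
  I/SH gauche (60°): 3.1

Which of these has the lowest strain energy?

B

A (eclipsed): CN–Et eclipsed, CHO–NH2 eclipsed, I–SH eclipsed; 10.0 + 8.8 + 11.5 = 30.3 kJ/mol.
B (staggered): CN–Et gauche, CN–NH2 gauche, CHO–NH2 gauche, CHO–SH gauche, I–Et gauche, I–SH gauche; 2.6 + 2.4 + 3.7 + 3.1 + 4.8 + 3.1 = 19.7 kJ/mol.
B has the lowest total (19.7 kJ/mol).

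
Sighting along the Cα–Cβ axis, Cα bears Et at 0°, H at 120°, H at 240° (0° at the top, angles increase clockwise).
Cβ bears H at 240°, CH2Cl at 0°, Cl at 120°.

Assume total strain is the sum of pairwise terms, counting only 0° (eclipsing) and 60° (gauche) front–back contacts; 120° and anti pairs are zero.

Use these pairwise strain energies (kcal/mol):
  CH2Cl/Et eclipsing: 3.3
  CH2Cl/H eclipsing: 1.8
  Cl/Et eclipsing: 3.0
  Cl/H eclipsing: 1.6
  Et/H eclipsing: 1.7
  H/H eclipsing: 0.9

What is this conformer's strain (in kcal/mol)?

5.8 kcal/mol

This conformer (eclipsed): Et(0°)/CH2Cl(0°) eclipsed 3.3; H(120°)/Cl(120°) eclipsed 1.6; H(240°)/H(240°) eclipsed 0.9 → 5.8 kcal/mol.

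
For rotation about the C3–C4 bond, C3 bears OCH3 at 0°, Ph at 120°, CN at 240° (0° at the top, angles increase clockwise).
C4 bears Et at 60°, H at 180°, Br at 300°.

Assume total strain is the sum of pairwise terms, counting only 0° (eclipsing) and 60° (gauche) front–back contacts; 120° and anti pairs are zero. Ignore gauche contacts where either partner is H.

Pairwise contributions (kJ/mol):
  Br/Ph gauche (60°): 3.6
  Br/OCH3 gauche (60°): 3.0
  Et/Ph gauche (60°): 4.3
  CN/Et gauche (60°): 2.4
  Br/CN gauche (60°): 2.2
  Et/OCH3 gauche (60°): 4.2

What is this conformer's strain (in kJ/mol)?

13.7 kJ/mol

This conformer (staggered): OCH3(0°)/Et(60°) gauche 4.2; OCH3(0°)/Br(300°) gauche 3.0; Ph(120°)/Et(60°) gauche 4.3; CN(240°)/Br(300°) gauche 2.2 → 13.7 kJ/mol.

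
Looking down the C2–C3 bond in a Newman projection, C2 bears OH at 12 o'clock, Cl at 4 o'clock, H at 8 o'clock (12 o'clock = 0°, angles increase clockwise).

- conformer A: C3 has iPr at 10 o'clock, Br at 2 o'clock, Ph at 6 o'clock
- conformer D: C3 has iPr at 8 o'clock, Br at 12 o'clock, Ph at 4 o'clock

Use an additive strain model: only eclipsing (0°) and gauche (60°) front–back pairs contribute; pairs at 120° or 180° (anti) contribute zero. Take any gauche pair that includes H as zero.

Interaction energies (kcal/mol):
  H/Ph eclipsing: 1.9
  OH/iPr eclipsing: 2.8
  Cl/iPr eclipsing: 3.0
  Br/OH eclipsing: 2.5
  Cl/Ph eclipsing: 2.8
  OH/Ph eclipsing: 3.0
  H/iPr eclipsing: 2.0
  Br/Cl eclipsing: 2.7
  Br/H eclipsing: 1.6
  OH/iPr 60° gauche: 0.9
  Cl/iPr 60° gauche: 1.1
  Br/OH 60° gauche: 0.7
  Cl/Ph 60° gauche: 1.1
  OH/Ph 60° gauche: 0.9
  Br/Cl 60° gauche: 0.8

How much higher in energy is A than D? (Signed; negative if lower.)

-3.8 kcal/mol

A is staggered. OH at 0° is gauche with iPr at 300° (0.9); OH at 0° is gauche with Br at 60° (0.7); Cl at 120° is gauche with Br at 60° (0.8); Cl at 120° is gauche with Ph at 180° (1.1). Total 3.5 kcal/mol.
D is eclipsed. OH at 0° is eclipsed with Br at 0° (2.5); Cl at 120° is eclipsed with Ph at 120° (2.8); H at 240° is eclipsed with iPr at 240° (2.0). Total 7.3 kcal/mol.
E(A) − E(D) = 3.5 − 7.3 = -3.8 kcal/mol.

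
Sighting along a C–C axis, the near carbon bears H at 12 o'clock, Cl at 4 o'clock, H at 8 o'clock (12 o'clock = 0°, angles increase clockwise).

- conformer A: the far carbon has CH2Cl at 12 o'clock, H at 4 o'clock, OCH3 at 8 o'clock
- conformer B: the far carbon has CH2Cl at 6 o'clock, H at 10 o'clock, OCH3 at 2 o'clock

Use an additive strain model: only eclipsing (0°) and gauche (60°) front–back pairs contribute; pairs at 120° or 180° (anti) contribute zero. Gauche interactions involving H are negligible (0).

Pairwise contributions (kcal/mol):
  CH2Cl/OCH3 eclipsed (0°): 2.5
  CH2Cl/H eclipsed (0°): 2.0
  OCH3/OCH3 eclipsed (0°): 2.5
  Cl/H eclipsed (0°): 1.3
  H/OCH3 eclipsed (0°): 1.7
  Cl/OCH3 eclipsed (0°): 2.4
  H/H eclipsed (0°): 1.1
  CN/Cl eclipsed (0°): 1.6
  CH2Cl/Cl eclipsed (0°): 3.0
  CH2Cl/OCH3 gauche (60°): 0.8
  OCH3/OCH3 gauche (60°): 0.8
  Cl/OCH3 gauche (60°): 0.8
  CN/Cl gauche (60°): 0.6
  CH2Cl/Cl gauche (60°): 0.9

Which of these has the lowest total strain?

B

A (eclipsed): H–CH2Cl eclipsed, Cl–H eclipsed, H–OCH3 eclipsed; 2.0 + 1.3 + 1.7 = 5.0 kcal/mol.
B (staggered): Cl–CH2Cl gauche, Cl–OCH3 gauche; 0.9 + 0.8 = 1.7 kcal/mol.
B has the lowest total (1.7 kcal/mol).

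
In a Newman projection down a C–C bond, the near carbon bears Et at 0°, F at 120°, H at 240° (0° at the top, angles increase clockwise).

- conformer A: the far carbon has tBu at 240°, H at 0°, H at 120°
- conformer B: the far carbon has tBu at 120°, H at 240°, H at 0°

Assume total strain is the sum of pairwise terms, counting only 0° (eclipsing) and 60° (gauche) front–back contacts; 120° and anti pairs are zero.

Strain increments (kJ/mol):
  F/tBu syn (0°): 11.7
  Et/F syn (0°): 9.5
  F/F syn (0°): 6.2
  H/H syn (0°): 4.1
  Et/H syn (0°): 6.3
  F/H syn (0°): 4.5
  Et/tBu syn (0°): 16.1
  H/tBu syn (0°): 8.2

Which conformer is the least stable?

A (eclipsed): Et(0°)/H(0°) eclipsed 6.3; F(120°)/H(120°) eclipsed 4.5; H(240°)/tBu(240°) eclipsed 8.2 → 19.0 kJ/mol.
B (eclipsed): Et(0°)/H(0°) eclipsed 6.3; F(120°)/tBu(120°) eclipsed 11.7; H(240°)/H(240°) eclipsed 4.1 → 22.1 kJ/mol.
B has the highest total (22.1 kJ/mol).

B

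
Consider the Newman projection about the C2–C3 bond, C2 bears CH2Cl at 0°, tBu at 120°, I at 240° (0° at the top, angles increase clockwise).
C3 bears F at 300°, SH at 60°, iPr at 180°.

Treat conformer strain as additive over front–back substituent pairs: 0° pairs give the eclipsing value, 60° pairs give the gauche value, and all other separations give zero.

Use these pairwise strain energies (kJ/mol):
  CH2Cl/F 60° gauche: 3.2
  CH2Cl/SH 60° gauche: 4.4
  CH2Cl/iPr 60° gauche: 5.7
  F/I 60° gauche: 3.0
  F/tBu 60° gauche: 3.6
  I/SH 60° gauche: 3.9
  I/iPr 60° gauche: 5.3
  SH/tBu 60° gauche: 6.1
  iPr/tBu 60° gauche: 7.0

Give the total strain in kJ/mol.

29.0 kJ/mol

This conformer is staggered. CH2Cl at 0° is gauche with F at 300° (3.2); CH2Cl at 0° is gauche with SH at 60° (4.4); tBu at 120° is gauche with SH at 60° (6.1); tBu at 120° is gauche with iPr at 180° (7.0); I at 240° is gauche with F at 300° (3.0); I at 240° is gauche with iPr at 180° (5.3). Total 29.0 kJ/mol.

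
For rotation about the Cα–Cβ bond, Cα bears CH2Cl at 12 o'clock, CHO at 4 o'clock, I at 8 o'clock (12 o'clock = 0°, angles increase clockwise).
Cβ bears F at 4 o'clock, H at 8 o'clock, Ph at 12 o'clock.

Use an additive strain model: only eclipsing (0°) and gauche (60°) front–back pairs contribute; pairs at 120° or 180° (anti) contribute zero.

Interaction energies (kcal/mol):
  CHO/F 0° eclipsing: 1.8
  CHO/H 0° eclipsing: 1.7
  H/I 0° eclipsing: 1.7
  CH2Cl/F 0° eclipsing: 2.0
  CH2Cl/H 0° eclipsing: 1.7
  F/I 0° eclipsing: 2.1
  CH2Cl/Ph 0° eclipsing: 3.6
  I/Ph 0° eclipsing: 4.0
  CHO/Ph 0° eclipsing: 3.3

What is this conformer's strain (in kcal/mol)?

This conformer (eclipsed): CH2Cl(0°)/Ph(0°) eclipsed 3.6; CHO(120°)/F(120°) eclipsed 1.8; I(240°)/H(240°) eclipsed 1.7 → 7.1 kcal/mol.

7.1 kcal/mol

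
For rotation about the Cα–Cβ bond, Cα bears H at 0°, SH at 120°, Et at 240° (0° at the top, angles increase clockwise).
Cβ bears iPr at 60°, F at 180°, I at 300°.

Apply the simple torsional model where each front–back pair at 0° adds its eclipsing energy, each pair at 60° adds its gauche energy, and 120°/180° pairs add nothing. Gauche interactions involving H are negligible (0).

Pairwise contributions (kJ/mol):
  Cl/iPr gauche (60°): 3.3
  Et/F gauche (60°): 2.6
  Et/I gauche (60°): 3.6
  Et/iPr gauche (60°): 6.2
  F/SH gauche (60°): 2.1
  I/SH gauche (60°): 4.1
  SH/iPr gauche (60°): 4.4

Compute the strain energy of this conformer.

This conformer (staggered): SH(120°)/iPr(60°) gauche 4.4; SH(120°)/F(180°) gauche 2.1; Et(240°)/F(180°) gauche 2.6; Et(240°)/I(300°) gauche 3.6 → 12.7 kJ/mol.

12.7 kJ/mol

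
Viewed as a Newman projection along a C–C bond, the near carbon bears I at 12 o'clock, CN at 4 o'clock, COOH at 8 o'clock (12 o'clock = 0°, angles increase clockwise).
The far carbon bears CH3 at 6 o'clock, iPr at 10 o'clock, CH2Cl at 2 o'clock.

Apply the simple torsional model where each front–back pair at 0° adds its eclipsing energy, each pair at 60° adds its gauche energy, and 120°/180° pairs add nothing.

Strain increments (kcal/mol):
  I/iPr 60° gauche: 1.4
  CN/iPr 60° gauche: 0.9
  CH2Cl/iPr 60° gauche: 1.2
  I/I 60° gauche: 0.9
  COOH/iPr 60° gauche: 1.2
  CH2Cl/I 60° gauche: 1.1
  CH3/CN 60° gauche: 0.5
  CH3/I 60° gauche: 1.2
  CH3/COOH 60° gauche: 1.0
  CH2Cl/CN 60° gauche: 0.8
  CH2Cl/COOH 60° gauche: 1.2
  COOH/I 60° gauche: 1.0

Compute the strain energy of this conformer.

6.0 kcal/mol

This conformer (staggered): I(0°)/iPr(300°) gauche 1.4; I(0°)/CH2Cl(60°) gauche 1.1; CN(120°)/CH3(180°) gauche 0.5; CN(120°)/CH2Cl(60°) gauche 0.8; COOH(240°)/CH3(180°) gauche 1.0; COOH(240°)/iPr(300°) gauche 1.2 → 6.0 kcal/mol.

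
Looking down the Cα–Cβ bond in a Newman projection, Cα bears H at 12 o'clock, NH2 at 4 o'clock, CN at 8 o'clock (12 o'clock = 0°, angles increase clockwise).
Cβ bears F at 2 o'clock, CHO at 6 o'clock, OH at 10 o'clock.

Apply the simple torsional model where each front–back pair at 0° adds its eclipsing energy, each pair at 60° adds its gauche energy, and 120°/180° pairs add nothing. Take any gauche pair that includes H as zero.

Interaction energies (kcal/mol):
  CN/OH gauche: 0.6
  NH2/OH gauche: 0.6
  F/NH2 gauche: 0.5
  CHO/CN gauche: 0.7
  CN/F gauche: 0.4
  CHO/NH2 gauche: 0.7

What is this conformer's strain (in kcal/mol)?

This conformer (staggered): NH2(120°)/F(60°) gauche 0.5; NH2(120°)/CHO(180°) gauche 0.7; CN(240°)/CHO(180°) gauche 0.7; CN(240°)/OH(300°) gauche 0.6 → 2.5 kcal/mol.

2.5 kcal/mol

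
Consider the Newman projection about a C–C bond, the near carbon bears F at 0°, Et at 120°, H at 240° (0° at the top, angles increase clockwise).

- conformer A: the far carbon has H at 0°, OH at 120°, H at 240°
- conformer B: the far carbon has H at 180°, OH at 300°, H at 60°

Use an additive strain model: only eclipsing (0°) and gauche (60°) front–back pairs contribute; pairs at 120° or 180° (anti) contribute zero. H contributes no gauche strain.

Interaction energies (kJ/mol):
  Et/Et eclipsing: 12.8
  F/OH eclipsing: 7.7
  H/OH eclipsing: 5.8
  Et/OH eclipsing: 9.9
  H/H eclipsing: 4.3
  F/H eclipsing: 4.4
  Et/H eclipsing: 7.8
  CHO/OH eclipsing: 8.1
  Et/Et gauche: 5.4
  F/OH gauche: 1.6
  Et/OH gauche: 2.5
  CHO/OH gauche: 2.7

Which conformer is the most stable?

A (eclipsed): F(0°)/H(0°) eclipsed 4.4; Et(120°)/OH(120°) eclipsed 9.9; H(240°)/H(240°) eclipsed 4.3 → 18.6 kJ/mol.
B (staggered): F(0°)/OH(300°) gauche 1.6 → 1.6 kJ/mol.
B has the lowest total (1.6 kJ/mol).

B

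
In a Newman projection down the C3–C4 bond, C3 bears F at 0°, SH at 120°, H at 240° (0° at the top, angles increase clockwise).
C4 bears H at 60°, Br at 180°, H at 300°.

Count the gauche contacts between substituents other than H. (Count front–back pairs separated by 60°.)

1

Non-H gauche pairs: SH(120°)/Br(180°) — 1 interaction.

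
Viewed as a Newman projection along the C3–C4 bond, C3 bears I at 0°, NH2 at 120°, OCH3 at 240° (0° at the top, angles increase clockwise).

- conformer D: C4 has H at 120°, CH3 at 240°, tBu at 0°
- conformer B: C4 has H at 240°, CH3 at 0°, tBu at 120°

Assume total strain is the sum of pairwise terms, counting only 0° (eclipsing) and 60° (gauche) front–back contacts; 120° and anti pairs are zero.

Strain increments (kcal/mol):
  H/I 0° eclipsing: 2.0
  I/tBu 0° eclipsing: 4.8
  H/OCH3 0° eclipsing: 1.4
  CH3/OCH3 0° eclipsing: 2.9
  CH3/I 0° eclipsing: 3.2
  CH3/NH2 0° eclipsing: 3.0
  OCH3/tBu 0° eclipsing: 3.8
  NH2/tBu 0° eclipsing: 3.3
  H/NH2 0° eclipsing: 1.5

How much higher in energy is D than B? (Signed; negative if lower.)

D is eclipsed. I at 0° is eclipsed with tBu at 0° (4.8); NH2 at 120° is eclipsed with H at 120° (1.5); OCH3 at 240° is eclipsed with CH3 at 240° (2.9). Total 9.2 kcal/mol.
B is eclipsed. I at 0° is eclipsed with CH3 at 0° (3.2); NH2 at 120° is eclipsed with tBu at 120° (3.3); OCH3 at 240° is eclipsed with H at 240° (1.4). Total 7.9 kcal/mol.
E(D) − E(B) = 9.2 − 7.9 = +1.3 kcal/mol.

+1.3 kcal/mol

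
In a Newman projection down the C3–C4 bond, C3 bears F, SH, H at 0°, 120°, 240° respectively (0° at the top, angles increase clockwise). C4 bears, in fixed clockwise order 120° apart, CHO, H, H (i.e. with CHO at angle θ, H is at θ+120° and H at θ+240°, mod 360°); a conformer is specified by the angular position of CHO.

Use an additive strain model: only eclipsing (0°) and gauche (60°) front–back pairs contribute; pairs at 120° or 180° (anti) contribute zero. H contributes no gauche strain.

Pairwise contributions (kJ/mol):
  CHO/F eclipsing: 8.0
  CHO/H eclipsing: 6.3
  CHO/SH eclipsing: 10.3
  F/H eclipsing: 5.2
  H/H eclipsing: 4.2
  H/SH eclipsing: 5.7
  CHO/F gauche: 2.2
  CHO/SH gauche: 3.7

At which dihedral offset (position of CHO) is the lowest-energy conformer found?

300°

CHO at 0° (eclipsed): F(0°)/CHO(0°) eclipsed 8.0; SH(120°)/H(120°) eclipsed 5.7; H(240°)/H(240°) eclipsed 4.2 → 17.9 kJ/mol.
CHO at 60° (staggered): F(0°)/CHO(60°) gauche 2.2; SH(120°)/CHO(60°) gauche 3.7 → 5.9 kJ/mol.
CHO at 120° (eclipsed): F(0°)/H(0°) eclipsed 5.2; SH(120°)/CHO(120°) eclipsed 10.3; H(240°)/H(240°) eclipsed 4.2 → 19.7 kJ/mol.
CHO at 180° (staggered): SH(120°)/CHO(180°) gauche 3.7 → 3.7 kJ/mol.
CHO at 240° (eclipsed): F(0°)/H(0°) eclipsed 5.2; SH(120°)/H(120°) eclipsed 5.7; H(240°)/CHO(240°) eclipsed 6.3 → 17.2 kJ/mol.
CHO at 300° (staggered): F(0°)/CHO(300°) gauche 2.2 → 2.2 kJ/mol.
The minimum (2.2 kJ/mol) occurs with CHO at 300°.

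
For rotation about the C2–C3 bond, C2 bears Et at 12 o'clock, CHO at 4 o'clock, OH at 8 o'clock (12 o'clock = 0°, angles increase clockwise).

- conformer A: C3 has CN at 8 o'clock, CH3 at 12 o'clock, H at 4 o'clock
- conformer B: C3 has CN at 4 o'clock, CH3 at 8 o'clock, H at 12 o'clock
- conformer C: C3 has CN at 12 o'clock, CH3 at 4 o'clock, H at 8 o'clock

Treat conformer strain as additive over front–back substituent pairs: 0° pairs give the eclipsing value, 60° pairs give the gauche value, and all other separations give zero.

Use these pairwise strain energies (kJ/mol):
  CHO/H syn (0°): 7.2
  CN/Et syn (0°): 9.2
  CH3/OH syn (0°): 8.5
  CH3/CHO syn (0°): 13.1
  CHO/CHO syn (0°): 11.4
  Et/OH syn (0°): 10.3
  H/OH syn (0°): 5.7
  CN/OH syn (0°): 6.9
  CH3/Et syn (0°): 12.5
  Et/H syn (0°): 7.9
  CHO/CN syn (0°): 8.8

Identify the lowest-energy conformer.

B

A (eclipsed): Et(0°)/CH3(0°) eclipsed 12.5; CHO(120°)/H(120°) eclipsed 7.2; OH(240°)/CN(240°) eclipsed 6.9 → 26.6 kJ/mol.
B (eclipsed): Et(0°)/H(0°) eclipsed 7.9; CHO(120°)/CN(120°) eclipsed 8.8; OH(240°)/CH3(240°) eclipsed 8.5 → 25.2 kJ/mol.
C (eclipsed): Et(0°)/CN(0°) eclipsed 9.2; CHO(120°)/CH3(120°) eclipsed 13.1; OH(240°)/H(240°) eclipsed 5.7 → 28.0 kJ/mol.
B has the lowest total (25.2 kJ/mol).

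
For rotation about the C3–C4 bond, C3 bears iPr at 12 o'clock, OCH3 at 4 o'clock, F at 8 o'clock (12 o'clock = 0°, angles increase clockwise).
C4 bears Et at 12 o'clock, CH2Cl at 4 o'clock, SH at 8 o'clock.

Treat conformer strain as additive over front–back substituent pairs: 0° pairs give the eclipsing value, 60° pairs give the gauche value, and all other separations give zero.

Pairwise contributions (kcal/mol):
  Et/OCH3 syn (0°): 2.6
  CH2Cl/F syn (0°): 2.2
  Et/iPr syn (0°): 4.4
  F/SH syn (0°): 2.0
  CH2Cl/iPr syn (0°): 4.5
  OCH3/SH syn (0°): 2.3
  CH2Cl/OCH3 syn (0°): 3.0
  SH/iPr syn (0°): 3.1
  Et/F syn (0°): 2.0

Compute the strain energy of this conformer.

9.4 kcal/mol

This conformer (eclipsed): iPr–Et eclipsed, OCH3–CH2Cl eclipsed, F–SH eclipsed; 4.4 + 3.0 + 2.0 = 9.4 kcal/mol.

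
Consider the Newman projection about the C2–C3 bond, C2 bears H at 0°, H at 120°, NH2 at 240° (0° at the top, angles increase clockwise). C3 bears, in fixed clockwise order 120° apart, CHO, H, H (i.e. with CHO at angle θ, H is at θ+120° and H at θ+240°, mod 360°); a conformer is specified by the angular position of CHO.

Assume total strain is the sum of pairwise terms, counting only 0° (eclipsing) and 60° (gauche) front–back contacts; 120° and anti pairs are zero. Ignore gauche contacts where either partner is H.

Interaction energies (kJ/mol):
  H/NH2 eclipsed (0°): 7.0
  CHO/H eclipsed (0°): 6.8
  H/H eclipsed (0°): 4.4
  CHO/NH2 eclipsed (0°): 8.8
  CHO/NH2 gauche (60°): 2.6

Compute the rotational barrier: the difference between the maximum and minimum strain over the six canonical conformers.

18.2 kJ/mol

CHO at 0° is eclipsed. H at 0° is eclipsed with CHO at 0° (6.8); H at 120° is eclipsed with H at 120° (4.4); NH2 at 240° is eclipsed with H at 240° (7.0). Total 18.2 kJ/mol.
CHO at 60° (staggered): no non-H gauche contacts → 0.0 kJ/mol.
CHO at 120° is eclipsed. H at 0° is eclipsed with H at 0° (4.4); H at 120° is eclipsed with CHO at 120° (6.8); NH2 at 240° is eclipsed with H at 240° (7.0). Total 18.2 kJ/mol.
CHO at 180° is staggered. NH2 at 240° is gauche with CHO at 180° (2.6). Total 2.6 kJ/mol.
CHO at 240° is eclipsed. H at 0° is eclipsed with H at 0° (4.4); H at 120° is eclipsed with H at 120° (4.4); NH2 at 240° is eclipsed with CHO at 240° (8.8). Total 17.6 kJ/mol.
CHO at 300° is staggered. NH2 at 240° is gauche with CHO at 300° (2.6). Total 2.6 kJ/mol.
Max at 0° (18.2 kJ/mol), min at 60° (0.0 kJ/mol); barrier = 18.2 kJ/mol.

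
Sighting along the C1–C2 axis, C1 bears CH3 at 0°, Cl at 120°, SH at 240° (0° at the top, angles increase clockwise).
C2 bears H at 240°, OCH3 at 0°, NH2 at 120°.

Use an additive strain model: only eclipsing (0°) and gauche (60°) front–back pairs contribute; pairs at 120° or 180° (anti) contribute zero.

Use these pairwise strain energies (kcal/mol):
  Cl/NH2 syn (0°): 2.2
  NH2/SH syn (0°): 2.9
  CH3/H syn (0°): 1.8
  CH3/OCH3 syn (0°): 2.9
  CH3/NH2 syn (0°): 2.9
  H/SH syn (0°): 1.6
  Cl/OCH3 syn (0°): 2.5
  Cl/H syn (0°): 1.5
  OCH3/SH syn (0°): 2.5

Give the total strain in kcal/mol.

This conformer is eclipsed. CH3 at 0° is eclipsed with OCH3 at 0° (2.9); Cl at 120° is eclipsed with NH2 at 120° (2.2); SH at 240° is eclipsed with H at 240° (1.6). Total 6.7 kcal/mol.

6.7 kcal/mol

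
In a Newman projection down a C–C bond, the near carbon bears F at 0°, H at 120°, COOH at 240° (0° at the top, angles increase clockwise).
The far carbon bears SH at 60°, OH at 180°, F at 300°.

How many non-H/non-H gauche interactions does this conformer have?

Non-H gauche pairs: F(0°)/SH(60°); F(0°)/F(300°); COOH(240°)/OH(180°); COOH(240°)/F(300°) — 4 interactions.

4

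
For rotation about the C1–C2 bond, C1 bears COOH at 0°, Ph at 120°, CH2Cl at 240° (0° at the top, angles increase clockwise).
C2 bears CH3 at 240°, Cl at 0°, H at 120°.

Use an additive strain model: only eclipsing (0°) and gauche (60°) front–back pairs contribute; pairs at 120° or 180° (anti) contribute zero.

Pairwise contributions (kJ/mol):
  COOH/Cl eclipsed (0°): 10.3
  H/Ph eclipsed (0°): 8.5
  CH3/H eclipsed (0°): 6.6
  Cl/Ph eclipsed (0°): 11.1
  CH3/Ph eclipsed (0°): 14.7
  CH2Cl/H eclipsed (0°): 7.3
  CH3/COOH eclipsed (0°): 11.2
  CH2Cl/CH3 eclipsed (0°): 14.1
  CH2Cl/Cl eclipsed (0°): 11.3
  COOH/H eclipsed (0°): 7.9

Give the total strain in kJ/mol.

32.9 kJ/mol

This conformer (eclipsed): COOH(0°)/Cl(0°) eclipsed 10.3; Ph(120°)/H(120°) eclipsed 8.5; CH2Cl(240°)/CH3(240°) eclipsed 14.1 → 32.9 kJ/mol.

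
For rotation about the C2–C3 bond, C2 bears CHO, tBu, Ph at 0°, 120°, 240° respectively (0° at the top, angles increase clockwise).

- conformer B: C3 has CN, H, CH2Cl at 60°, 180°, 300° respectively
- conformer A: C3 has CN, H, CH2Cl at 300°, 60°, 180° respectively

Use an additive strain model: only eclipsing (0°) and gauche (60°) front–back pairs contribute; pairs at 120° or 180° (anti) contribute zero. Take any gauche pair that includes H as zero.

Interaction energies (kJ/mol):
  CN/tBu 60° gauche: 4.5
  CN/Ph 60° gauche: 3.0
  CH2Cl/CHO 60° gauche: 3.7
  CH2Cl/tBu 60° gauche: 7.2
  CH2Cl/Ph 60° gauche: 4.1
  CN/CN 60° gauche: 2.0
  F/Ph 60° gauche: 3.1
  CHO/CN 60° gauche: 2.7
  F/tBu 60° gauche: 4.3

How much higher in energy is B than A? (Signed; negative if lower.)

-2.0 kJ/mol

B (staggered): CHO(0°)/CN(60°) gauche 2.7; CHO(0°)/CH2Cl(300°) gauche 3.7; tBu(120°)/CN(60°) gauche 4.5; Ph(240°)/CH2Cl(300°) gauche 4.1 → 15.0 kJ/mol.
A (staggered): CHO(0°)/CN(300°) gauche 2.7; tBu(120°)/CH2Cl(180°) gauche 7.2; Ph(240°)/CN(300°) gauche 3.0; Ph(240°)/CH2Cl(180°) gauche 4.1 → 17.0 kJ/mol.
E(B) − E(A) = 15.0 − 17.0 = -2.0 kJ/mol.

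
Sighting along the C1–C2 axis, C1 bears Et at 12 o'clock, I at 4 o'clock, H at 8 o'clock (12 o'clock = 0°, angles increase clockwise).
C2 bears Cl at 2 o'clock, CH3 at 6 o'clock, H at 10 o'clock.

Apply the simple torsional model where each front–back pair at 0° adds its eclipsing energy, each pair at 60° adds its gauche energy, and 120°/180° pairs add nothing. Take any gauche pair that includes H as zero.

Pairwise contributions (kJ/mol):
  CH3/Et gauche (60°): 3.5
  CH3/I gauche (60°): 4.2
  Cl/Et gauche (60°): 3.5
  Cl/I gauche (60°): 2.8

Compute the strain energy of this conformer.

This conformer (staggered): Et–Cl gauche, I–Cl gauche, I–CH3 gauche; 3.5 + 2.8 + 4.2 = 10.5 kJ/mol.

10.5 kJ/mol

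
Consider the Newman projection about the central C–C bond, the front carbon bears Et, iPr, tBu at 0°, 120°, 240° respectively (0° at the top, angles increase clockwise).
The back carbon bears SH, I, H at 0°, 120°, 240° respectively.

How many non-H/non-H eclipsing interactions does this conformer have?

2

Non-H eclipsing pairs: Et(0°)/SH(0°); iPr(120°)/I(120°) — 2 interactions.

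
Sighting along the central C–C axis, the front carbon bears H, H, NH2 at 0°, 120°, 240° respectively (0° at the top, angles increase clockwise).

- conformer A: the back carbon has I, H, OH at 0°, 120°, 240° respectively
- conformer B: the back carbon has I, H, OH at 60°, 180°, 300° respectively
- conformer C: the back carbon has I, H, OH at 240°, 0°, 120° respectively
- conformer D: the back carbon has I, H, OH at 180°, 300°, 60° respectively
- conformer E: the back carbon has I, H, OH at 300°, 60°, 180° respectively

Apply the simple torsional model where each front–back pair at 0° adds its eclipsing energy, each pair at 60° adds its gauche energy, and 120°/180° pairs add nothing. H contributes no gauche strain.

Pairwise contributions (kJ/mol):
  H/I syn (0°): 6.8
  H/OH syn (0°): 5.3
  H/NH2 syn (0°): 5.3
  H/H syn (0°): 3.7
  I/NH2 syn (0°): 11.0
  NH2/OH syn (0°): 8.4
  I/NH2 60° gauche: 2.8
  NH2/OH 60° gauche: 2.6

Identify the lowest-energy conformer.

A is eclipsed. H at 0° is eclipsed with I at 0° (6.8); H at 120° is eclipsed with H at 120° (3.7); NH2 at 240° is eclipsed with OH at 240° (8.4). Total 18.9 kJ/mol.
B is staggered. NH2 at 240° is gauche with OH at 300° (2.6). Total 2.6 kJ/mol.
C is eclipsed. H at 0° is eclipsed with H at 0° (3.7); H at 120° is eclipsed with OH at 120° (5.3); NH2 at 240° is eclipsed with I at 240° (11.0). Total 20.0 kJ/mol.
D is staggered. NH2 at 240° is gauche with I at 180° (2.8). Total 2.8 kJ/mol.
E is staggered. NH2 at 240° is gauche with I at 300° (2.8); NH2 at 240° is gauche with OH at 180° (2.6). Total 5.4 kJ/mol.
B has the lowest total (2.6 kJ/mol).

B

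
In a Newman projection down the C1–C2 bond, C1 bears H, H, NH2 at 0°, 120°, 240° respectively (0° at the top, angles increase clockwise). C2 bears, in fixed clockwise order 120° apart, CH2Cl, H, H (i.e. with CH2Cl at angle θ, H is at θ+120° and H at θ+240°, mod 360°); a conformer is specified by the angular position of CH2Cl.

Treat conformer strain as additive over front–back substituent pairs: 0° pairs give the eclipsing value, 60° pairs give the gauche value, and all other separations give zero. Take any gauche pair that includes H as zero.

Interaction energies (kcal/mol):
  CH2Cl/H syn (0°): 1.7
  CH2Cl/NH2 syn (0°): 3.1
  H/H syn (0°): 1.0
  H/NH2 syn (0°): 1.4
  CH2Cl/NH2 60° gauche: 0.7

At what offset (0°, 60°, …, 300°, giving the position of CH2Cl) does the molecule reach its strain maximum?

240°

CH2Cl at 0° (eclipsed): H–CH2Cl eclipsed, H–H eclipsed, NH2–H eclipsed; 1.7 + 1.0 + 1.4 = 4.1 kcal/mol.
CH2Cl at 60° (staggered): no non-H gauche contacts → 0.0 kcal/mol.
CH2Cl at 120° (eclipsed): H–H eclipsed, H–CH2Cl eclipsed, NH2–H eclipsed; 1.0 + 1.7 + 1.4 = 4.1 kcal/mol.
CH2Cl at 180° (staggered): NH2–CH2Cl gauche; 0.7 = 0.7 kcal/mol.
CH2Cl at 240° (eclipsed): H–H eclipsed, H–H eclipsed, NH2–CH2Cl eclipsed; 1.0 + 1.0 + 3.1 = 5.1 kcal/mol.
CH2Cl at 300° (staggered): NH2–CH2Cl gauche; 0.7 = 0.7 kcal/mol.
The maximum (5.1 kcal/mol) occurs with CH2Cl at 240°.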